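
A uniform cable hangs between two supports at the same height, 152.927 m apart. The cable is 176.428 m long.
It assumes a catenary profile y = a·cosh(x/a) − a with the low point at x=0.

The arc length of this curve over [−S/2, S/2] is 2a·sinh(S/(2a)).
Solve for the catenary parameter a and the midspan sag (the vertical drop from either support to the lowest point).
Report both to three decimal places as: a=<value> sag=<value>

a=81.404 sag=38.631

seed: a₀ = √(S³/(24(L−S))) = √(152.927³/(24·23.501)) = 79.630137
iter 1: u=0.960233  f(a)=+1.108e+00  f'(a)=-6.465e-01  a ← 79.630137 − (+1.108e+00/-6.465e-01) = 81.343273
iter 2: u=0.940010  f(a)=+3.675e-02  f'(a)=-6.042e-01  a ← 81.343273 − (+3.675e-02/-6.042e-01) = 81.404094
iter 3: u=0.939308  f(a)=+4.354e-05  f'(a)=-6.028e-01  a ← 81.404094 − (+4.354e-05/-6.028e-01) = 81.404166
iter 4: u=0.939307  f(a)=+6.131e-11  f'(a)=-6.028e-01  a ← 81.404166 − (+6.131e-11/-6.028e-01) = 81.404166
iter 5: u=0.939307  f(a)=-2.842e-14  f'(a)=-6.028e-01  a ← 81.404166 − (-2.842e-14/-6.028e-01) = 81.404166
converged: |Δa| < 1e-12 after 5 iterations
sag = a·(cosh(S/(2a)) − 1) = 81.404166·(cosh(0.939307) − 1) = 38.630613
T_max/T_min = cosh(S/(2a)) = 1.474553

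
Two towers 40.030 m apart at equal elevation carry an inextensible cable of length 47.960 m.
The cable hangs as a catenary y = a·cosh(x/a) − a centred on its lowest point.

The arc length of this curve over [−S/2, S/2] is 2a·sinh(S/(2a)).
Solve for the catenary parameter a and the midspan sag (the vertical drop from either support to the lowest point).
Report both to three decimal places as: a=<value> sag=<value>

seed: a₀ = √(S³/(24(L−S))) = √(40.030³/(24·7.930)) = 18.358457
iter 1: u=1.090233  f(a)=+4.848e-01  f'(a)=-9.710e-01  a ← 18.358457 − (+4.848e-01/-9.710e-01) = 18.857756
iter 2: u=1.061367  f(a)=+2.048e-02  f'(a)=-8.906e-01  a ← 18.857756 − (+2.048e-02/-8.906e-01) = 18.880756
iter 3: u=1.060074  f(a)=+4.013e-05  f'(a)=-8.871e-01  a ← 18.880756 − (+4.013e-05/-8.871e-01) = 18.880802
iter 4: u=1.060072  f(a)=+1.547e-10  f'(a)=-8.871e-01  a ← 18.880802 − (+1.547e-10/-8.871e-01) = 18.880802
iter 5: u=1.060072  f(a)=+0.000e+00  f'(a)=-8.871e-01  a ← 18.880802 − (+0.000e+00/-8.871e-01) = 18.880802
converged: |Δa| < 1e-12 after 5 iterations
sag = a·(cosh(S/(2a)) − 1) = 18.880802·(cosh(1.060072) − 1) = 11.640094
T_max/T_min = cosh(S/(2a)) = 1.616504

a=18.881 sag=11.640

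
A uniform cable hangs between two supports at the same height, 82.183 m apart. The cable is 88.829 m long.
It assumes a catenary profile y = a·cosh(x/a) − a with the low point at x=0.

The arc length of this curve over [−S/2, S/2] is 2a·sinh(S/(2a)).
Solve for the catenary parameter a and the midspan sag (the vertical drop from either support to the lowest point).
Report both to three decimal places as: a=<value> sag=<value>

seed: a₀ = √(S³/(24(L−S))) = √(82.183³/(24·6.646)) = 58.991195
iter 1: u=0.696570  f(a)=+1.631e-01  f'(a)=-2.364e-01  a ← 58.991195 − (+1.631e-01/-2.364e-01) = 59.681039
iter 2: u=0.688519  f(a)=+2.905e-03  f'(a)=-2.281e-01  a ← 59.681039 − (+2.905e-03/-2.281e-01) = 59.693776
iter 3: u=0.688372  f(a)=+9.588e-07  f'(a)=-2.279e-01  a ← 59.693776 − (+9.588e-07/-2.279e-01) = 59.693780
iter 4: u=0.688372  f(a)=+9.948e-14  f'(a)=-2.279e-01  a ← 59.693780 − (+9.948e-14/-2.279e-01) = 59.693780
converged: |Δa| < 1e-12 after 4 iterations
sag = a·(cosh(S/(2a)) − 1) = 59.693780·(cosh(0.688372) − 1) = 14.710488
T_max/T_min = cosh(S/(2a)) = 1.246433

a=59.694 sag=14.710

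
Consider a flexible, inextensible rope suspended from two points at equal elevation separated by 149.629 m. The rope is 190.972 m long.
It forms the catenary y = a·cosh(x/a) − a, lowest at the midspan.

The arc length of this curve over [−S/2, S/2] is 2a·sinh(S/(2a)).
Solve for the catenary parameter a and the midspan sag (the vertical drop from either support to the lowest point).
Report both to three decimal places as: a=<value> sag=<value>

a=60.375 sag=52.597

seed: a₀ = √(S³/(24(L−S))) = √(149.629³/(24·41.343)) = 58.105474
iter 1: u=1.287564  f(a)=+3.565e+00  f'(a)=-1.673e+00  a ← 58.105474 − (+3.565e+00/-1.673e+00) = 60.236165
iter 2: u=1.242020  f(a)=+2.055e-01  f'(a)=-1.486e+00  a ← 60.236165 − (+2.055e-01/-1.486e+00) = 60.374498
iter 3: u=1.239174  f(a)=+7.750e-04  f'(a)=-1.474e+00  a ← 60.374498 − (+7.750e-04/-1.474e+00) = 60.375024
iter 4: u=1.239163  f(a)=+1.112e-08  f'(a)=-1.474e+00  a ← 60.375024 − (+1.112e-08/-1.474e+00) = 60.375024
iter 5: u=1.239163  f(a)=+0.000e+00  f'(a)=-1.474e+00  a ← 60.375024 − (+0.000e+00/-1.474e+00) = 60.375024
converged: |Δa| < 1e-12 after 5 iterations
sag = a·(cosh(S/(2a)) − 1) = 60.375024·(cosh(1.239163) − 1) = 52.597184
T_max/T_min = cosh(S/(2a)) = 1.871175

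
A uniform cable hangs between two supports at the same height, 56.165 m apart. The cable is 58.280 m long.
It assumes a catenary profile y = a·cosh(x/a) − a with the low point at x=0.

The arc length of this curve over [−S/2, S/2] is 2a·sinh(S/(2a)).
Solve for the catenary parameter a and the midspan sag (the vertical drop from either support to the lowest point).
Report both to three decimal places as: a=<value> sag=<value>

seed: a₀ = √(S³/(24(L−S))) = √(56.165³/(24·2.115)) = 59.079640
iter 1: u=0.475333  f(a)=+2.402e-02  f'(a)=-7.323e-02  a ← 59.079640 − (+2.402e-02/-7.323e-02) = 59.407682
iter 2: u=0.472708  f(a)=+2.016e-04  f'(a)=-7.200e-02  a ← 59.407682 − (+2.016e-04/-7.200e-02) = 59.410481
iter 3: u=0.472686  f(a)=+1.445e-08  f'(a)=-7.199e-02  a ← 59.410481 − (+1.445e-08/-7.199e-02) = 59.410481
iter 4: u=0.472686  f(a)=-7.105e-15  f'(a)=-7.199e-02  a ← 59.410481 − (-7.105e-15/-7.199e-02) = 59.410481
converged: |Δa| < 1e-12 after 4 iterations
sag = a·(cosh(S/(2a)) − 1) = 59.410481·(cosh(0.472686) − 1) = 6.761604
T_max/T_min = cosh(S/(2a)) = 1.113812

a=59.410 sag=6.762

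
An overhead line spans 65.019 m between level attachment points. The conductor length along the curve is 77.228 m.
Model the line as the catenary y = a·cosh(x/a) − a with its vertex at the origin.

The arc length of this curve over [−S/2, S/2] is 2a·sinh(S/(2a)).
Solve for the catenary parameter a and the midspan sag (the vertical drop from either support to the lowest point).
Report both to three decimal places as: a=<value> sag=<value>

a=31.456 sag=18.349

seed: a₀ = √(S³/(24(L−S))) = √(65.019³/(24·12.209)) = 30.627727
iter 1: u=1.061440  f(a)=+7.065e-01  f'(a)=-8.908e-01  a ← 30.627727 − (+7.065e-01/-8.908e-01) = 31.420874
iter 2: u=1.034647  f(a)=+2.837e-02  f'(a)=-8.205e-01  a ← 31.420874 − (+2.837e-02/-8.205e-01) = 31.455455
iter 3: u=1.033509  f(a)=+5.001e-05  f'(a)=-8.176e-01  a ← 31.455455 − (+5.001e-05/-8.176e-01) = 31.455517
iter 4: u=1.033507  f(a)=+1.559e-10  f'(a)=-8.176e-01  a ← 31.455517 − (+1.559e-10/-8.176e-01) = 31.455517
iter 5: u=1.033507  f(a)=-1.421e-14  f'(a)=-8.176e-01  a ← 31.455517 − (-1.421e-14/-8.176e-01) = 31.455517
converged: |Δa| < 1e-12 after 5 iterations
sag = a·(cosh(S/(2a)) − 1) = 31.455517·(cosh(1.033507) − 1) = 18.349007
T_max/T_min = cosh(S/(2a)) = 1.583332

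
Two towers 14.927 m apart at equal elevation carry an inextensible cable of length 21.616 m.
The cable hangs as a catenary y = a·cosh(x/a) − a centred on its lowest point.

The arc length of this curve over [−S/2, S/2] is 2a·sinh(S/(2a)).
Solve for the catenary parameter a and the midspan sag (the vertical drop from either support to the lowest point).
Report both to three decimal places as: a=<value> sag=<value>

seed: a₀ = √(S³/(24(L−S))) = √(14.927³/(24·6.689)) = 4.551689
iter 1: u=1.639721  f(a)=+9.590e-01  f'(a)=-3.809e+00  a ← 4.551689 − (+9.590e-01/-3.809e+00) = 4.803451
iter 2: u=1.553779  f(a)=+8.532e-02  f'(a)=-3.159e+00  a ← 4.803451 − (+8.532e-02/-3.159e+00) = 4.830459
iter 3: u=1.545091  f(a)=+8.209e-04  f'(a)=-3.098e+00  a ← 4.830459 − (+8.209e-04/-3.098e+00) = 4.830724
iter 4: u=1.545006  f(a)=+7.762e-08  f'(a)=-3.098e+00  a ← 4.830724 − (+7.762e-08/-3.098e+00) = 4.830724
iter 5: u=1.545006  f(a)=+0.000e+00  f'(a)=-3.098e+00  a ← 4.830724 − (+0.000e+00/-3.098e+00) = 4.830724
converged: |Δa| < 1e-12 after 5 iterations
sag = a·(cosh(S/(2a)) − 1) = 4.830724·(cosh(1.545006) − 1) = 7.007720
T_max/T_min = cosh(S/(2a)) = 2.450656

a=4.831 sag=7.008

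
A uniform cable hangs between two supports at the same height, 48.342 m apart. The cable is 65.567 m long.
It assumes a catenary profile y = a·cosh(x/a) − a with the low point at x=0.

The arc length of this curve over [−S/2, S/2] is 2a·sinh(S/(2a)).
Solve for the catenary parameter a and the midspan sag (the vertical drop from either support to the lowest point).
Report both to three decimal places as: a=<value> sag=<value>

a=17.351 sag=19.741

seed: a₀ = √(S³/(24(L−S))) = √(48.342³/(24·17.225)) = 16.531097
iter 1: u=1.462153  f(a)=+1.938e+00  f'(a)=-2.565e+00  a ← 16.531097 − (+1.938e+00/-2.565e+00) = 17.286620
iter 2: u=1.398249  f(a)=+1.408e-01  f'(a)=-2.205e+00  a ← 17.286620 − (+1.408e-01/-2.205e+00) = 17.350472
iter 3: u=1.393103  f(a)=+8.714e-04  f'(a)=-2.177e+00  a ← 17.350472 − (+8.714e-04/-2.177e+00) = 17.350872
iter 4: u=1.393071  f(a)=+3.385e-08  f'(a)=-2.177e+00  a ← 17.350872 − (+3.385e-08/-2.177e+00) = 17.350872
iter 5: u=1.393071  f(a)=+0.000e+00  f'(a)=-2.177e+00  a ← 17.350872 − (+0.000e+00/-2.177e+00) = 17.350872
converged: |Δa| < 1e-12 after 5 iterations
sag = a·(cosh(S/(2a)) − 1) = 17.350872·(cosh(1.393071) − 1) = 19.741049
T_max/T_min = cosh(S/(2a)) = 2.137755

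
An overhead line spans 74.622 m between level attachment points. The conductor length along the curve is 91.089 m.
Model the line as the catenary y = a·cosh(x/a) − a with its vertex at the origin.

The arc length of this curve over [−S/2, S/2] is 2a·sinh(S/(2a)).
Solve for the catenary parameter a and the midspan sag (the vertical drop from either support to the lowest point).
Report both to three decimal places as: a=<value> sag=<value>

a=33.448 sag=23.059

seed: a₀ = √(S³/(24(L−S))) = √(74.622³/(24·16.467)) = 32.425558
iter 1: u=1.150666  f(a)=+1.125e+00  f'(a)=-1.157e+00  a ← 32.425558 − (+1.125e+00/-1.157e+00) = 33.398301
iter 2: u=1.117153  f(a)=+5.262e-02  f'(a)=-1.051e+00  a ← 33.398301 − (+5.262e-02/-1.051e+00) = 33.448374
iter 3: u=1.115480  f(a)=+1.276e-04  f'(a)=-1.046e+00  a ← 33.448374 − (+1.276e-04/-1.046e+00) = 33.448496
iter 4: u=1.115476  f(a)=+7.538e-10  f'(a)=-1.046e+00  a ← 33.448496 − (+7.538e-10/-1.046e+00) = 33.448496
iter 5: u=1.115476  f(a)=+1.421e-14  f'(a)=-1.046e+00  a ← 33.448496 − (+1.421e-14/-1.046e+00) = 33.448496
converged: |Δa| < 1e-12 after 5 iterations
sag = a·(cosh(S/(2a)) − 1) = 33.448496·(cosh(1.115476) − 1) = 23.059056
T_max/T_min = cosh(S/(2a)) = 1.689390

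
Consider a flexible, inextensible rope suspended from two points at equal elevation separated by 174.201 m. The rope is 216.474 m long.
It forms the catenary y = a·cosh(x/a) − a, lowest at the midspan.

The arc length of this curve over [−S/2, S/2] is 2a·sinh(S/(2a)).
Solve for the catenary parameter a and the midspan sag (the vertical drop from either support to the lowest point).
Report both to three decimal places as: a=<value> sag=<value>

a=74.677 sag=56.822

seed: a₀ = √(S³/(24(L−S))) = √(174.201³/(24·42.273)) = 72.183645
iter 1: u=1.206651  f(a)=+3.186e+00  f'(a)=-1.351e+00  a ← 72.183645 − (+3.186e+00/-1.351e+00) = 74.542324
iter 2: u=1.168470  f(a)=+1.628e-01  f'(a)=-1.216e+00  a ← 74.542324 − (+1.628e-01/-1.216e+00) = 74.676238
iter 3: u=1.166375  f(a)=+4.760e-04  f'(a)=-1.209e+00  a ← 74.676238 − (+4.760e-04/-1.209e+00) = 74.676631
iter 4: u=1.166369  f(a)=+4.094e-09  f'(a)=-1.209e+00  a ← 74.676631 − (+4.094e-09/-1.209e+00) = 74.676631
iter 5: u=1.166369  f(a)=-2.842e-14  f'(a)=-1.209e+00  a ← 74.676631 − (-2.842e-14/-1.209e+00) = 74.676631
converged: |Δa| < 1e-12 after 5 iterations
sag = a·(cosh(S/(2a)) − 1) = 74.676631·(cosh(1.166369) − 1) = 56.821838
T_max/T_min = cosh(S/(2a)) = 1.760905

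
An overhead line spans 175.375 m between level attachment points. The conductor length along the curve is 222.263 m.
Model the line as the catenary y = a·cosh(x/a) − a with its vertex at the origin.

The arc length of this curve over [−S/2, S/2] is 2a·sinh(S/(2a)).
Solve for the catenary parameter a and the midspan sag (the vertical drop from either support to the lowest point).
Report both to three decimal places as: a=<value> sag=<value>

seed: a₀ = √(S³/(24(L−S))) = √(175.375³/(24·46.888)) = 69.233303
iter 1: u=1.266551  f(a)=+3.908e+00  f'(a)=-1.585e+00  a ← 69.233303 − (+3.908e+00/-1.585e+00) = 71.699327
iter 2: u=1.222989  f(a)=+2.185e-01  f'(a)=-1.412e+00  a ← 71.699327 − (+2.185e-01/-1.412e+00) = 71.854074
iter 3: u=1.220355  f(a)=+7.726e-04  f'(a)=-1.402e+00  a ← 71.854074 − (+7.726e-04/-1.402e+00) = 71.854625
iter 4: u=1.220346  f(a)=+9.735e-09  f'(a)=-1.402e+00  a ← 71.854625 − (+9.735e-09/-1.402e+00) = 71.854625
iter 5: u=1.220346  f(a)=-2.842e-14  f'(a)=-1.402e+00  a ← 71.854625 − (-2.842e-14/-1.402e+00) = 71.854625
converged: |Δa| < 1e-12 after 5 iterations
sag = a·(cosh(S/(2a)) − 1) = 71.854625·(cosh(1.220346) − 1) = 60.483190
T_max/T_min = cosh(S/(2a)) = 1.841744

a=71.855 sag=60.483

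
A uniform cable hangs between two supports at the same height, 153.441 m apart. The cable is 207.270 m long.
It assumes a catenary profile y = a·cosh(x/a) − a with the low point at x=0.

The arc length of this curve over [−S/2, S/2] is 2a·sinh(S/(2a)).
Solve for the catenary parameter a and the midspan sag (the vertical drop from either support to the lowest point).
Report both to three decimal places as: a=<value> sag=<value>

a=55.465 sag=62.079

seed: a₀ = √(S³/(24(L−S))) = √(153.441³/(24·53.829)) = 52.880841
iter 1: u=1.450818  f(a)=+5.958e+00  f'(a)=-2.498e+00  a ← 52.880841 − (+5.958e+00/-2.498e+00) = 55.265877
iter 2: u=1.388207  f(a)=+4.268e-01  f'(a)=-2.152e+00  a ← 55.265877 − (+4.268e-01/-2.152e+00) = 55.464210
iter 3: u=1.383243  f(a)=+2.563e-03  f'(a)=-2.126e+00  a ← 55.464210 − (+2.563e-03/-2.126e+00) = 55.465415
iter 4: u=1.383213  f(a)=+9.371e-08  f'(a)=-2.126e+00  a ← 55.465415 − (+9.371e-08/-2.126e+00) = 55.465416
iter 5: u=1.383213  f(a)=+2.842e-14  f'(a)=-2.126e+00  a ← 55.465416 − (+2.842e-14/-2.126e+00) = 55.465416
converged: |Δa| < 1e-12 after 5 iterations
sag = a·(cosh(S/(2a)) − 1) = 55.465416·(cosh(1.383213) − 1) = 62.078727
T_max/T_min = cosh(S/(2a)) = 2.119233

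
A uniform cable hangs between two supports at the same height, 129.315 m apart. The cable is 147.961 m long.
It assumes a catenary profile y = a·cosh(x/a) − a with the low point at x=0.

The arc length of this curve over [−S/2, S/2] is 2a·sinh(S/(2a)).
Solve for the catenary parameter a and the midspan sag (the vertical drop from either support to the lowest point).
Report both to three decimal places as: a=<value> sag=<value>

a=70.970 sag=31.547

seed: a₀ = √(S³/(24(L−S))) = √(129.315³/(24·18.646)) = 69.514419
iter 1: u=0.930131  f(a)=+8.234e-01  f'(a)=-5.843e-01  a ← 69.514419 − (+8.234e-01/-5.843e-01) = 70.923526
iter 2: u=0.911651  f(a)=+2.570e-02  f'(a)=-5.484e-01  a ← 70.923526 − (+2.570e-02/-5.484e-01) = 70.970397
iter 3: u=0.911049  f(a)=+2.683e-05  f'(a)=-5.472e-01  a ← 70.970397 − (+2.683e-05/-5.472e-01) = 70.970446
iter 4: u=0.911048  f(a)=+2.930e-11  f'(a)=-5.472e-01  a ← 70.970446 − (+2.930e-11/-5.472e-01) = 70.970446
converged: |Δa| < 1e-12 after 4 iterations
sag = a·(cosh(S/(2a)) − 1) = 70.970446·(cosh(0.911048) − 1) = 31.547448
T_max/T_min = cosh(S/(2a)) = 1.444515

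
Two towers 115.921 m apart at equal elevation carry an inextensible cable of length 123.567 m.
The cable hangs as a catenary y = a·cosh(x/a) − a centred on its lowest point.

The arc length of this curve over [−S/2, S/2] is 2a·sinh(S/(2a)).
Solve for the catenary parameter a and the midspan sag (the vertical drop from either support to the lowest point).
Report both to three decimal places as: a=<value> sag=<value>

seed: a₀ = √(S³/(24(L−S))) = √(115.921³/(24·7.646)) = 92.134103
iter 1: u=0.629088  f(a)=+1.527e-01  f'(a)=-1.726e-01  a ← 92.134103 − (+1.527e-01/-1.726e-01) = 93.018786
iter 2: u=0.623105  f(a)=+2.228e-03  f'(a)=-1.676e-01  a ← 93.018786 − (+2.228e-03/-1.676e-01) = 93.032076
iter 3: u=0.623016  f(a)=+4.895e-07  f'(a)=-1.676e-01  a ← 93.032076 − (+4.895e-07/-1.676e-01) = 93.032079
iter 4: u=0.623016  f(a)=+1.421e-14  f'(a)=-1.676e-01  a ← 93.032079 − (+1.421e-14/-1.676e-01) = 93.032079
converged: |Δa| < 1e-12 after 4 iterations
sag = a·(cosh(S/(2a)) − 1) = 93.032079·(cosh(0.623016) − 1) = 18.646785
T_max/T_min = cosh(S/(2a)) = 1.200434

a=93.032 sag=18.647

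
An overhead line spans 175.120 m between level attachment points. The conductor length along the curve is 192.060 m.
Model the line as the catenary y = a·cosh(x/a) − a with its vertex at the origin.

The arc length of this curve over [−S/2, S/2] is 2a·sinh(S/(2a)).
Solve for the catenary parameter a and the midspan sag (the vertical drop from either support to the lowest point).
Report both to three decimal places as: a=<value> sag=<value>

seed: a₀ = √(S³/(24(L−S))) = √(175.120³/(24·16.940)) = 114.932089
iter 1: u=0.761841  f(a)=+4.984e-01  f'(a)=-3.123e-01  a ← 114.932089 − (+4.984e-01/-3.123e-01) = 116.528400
iter 2: u=0.751405  f(a)=+1.057e-02  f'(a)=-2.991e-01  a ← 116.528400 − (+1.057e-02/-2.991e-01) = 116.563752
iter 3: u=0.751177  f(a)=+4.988e-06  f'(a)=-2.988e-01  a ← 116.563752 − (+4.988e-06/-2.988e-01) = 116.563768
iter 4: u=0.751177  f(a)=+1.137e-12  f'(a)=-2.988e-01  a ← 116.563768 − (+1.137e-12/-2.988e-01) = 116.563768
converged: |Δa| < 1e-12 after 4 iterations
sag = a·(cosh(S/(2a)) − 1) = 116.563768·(cosh(0.751177) − 1) = 34.462299
T_max/T_min = cosh(S/(2a)) = 1.295652

a=116.564 sag=34.462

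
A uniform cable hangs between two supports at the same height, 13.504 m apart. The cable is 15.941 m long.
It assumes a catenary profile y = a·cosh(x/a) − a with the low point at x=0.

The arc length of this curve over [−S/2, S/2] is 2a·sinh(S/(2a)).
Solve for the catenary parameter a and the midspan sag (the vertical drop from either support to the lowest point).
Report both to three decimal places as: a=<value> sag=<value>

a=6.658 sag=3.728

seed: a₀ = √(S³/(24(L−S))) = √(13.504³/(24·2.437)) = 6.488738
iter 1: u=1.040572  f(a)=+1.354e-01  f'(a)=-8.357e-01  a ← 6.488738 − (+1.354e-01/-8.357e-01) = 6.650749
iter 2: u=1.015224  f(a)=+5.237e-03  f'(a)=-7.722e-01  a ← 6.650749 − (+5.237e-03/-7.722e-01) = 6.657531
iter 3: u=1.014190  f(a)=+8.532e-06  f'(a)=-7.697e-01  a ← 6.657531 − (+8.532e-06/-7.697e-01) = 6.657542
iter 4: u=1.014188  f(a)=+2.273e-11  f'(a)=-7.697e-01  a ← 6.657542 − (+2.273e-11/-7.697e-01) = 6.657542
iter 5: u=1.014188  f(a)=-7.105e-15  f'(a)=-7.697e-01  a ← 6.657542 − (-7.105e-15/-7.697e-01) = 6.657542
converged: |Δa| < 1e-12 after 5 iterations
sag = a·(cosh(S/(2a)) − 1) = 6.657542·(cosh(1.014188) − 1) = 3.727627
T_max/T_min = cosh(S/(2a)) = 1.559910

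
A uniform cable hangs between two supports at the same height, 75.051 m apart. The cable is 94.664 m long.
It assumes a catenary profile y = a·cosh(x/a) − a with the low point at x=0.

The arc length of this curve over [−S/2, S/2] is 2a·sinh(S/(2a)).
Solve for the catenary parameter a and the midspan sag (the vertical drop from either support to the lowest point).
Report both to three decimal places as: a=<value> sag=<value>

seed: a₀ = √(S³/(24(L−S))) = √(75.051³/(24·19.613)) = 29.967954
iter 1: u=1.252188  f(a)=+1.596e+00  f'(a)=-1.526e+00  a ← 29.967954 − (+1.596e+00/-1.526e+00) = 31.014025
iter 2: u=1.209953  f(a)=+8.739e-02  f'(a)=-1.363e+00  a ← 31.014025 − (+8.739e-02/-1.363e+00) = 31.078138
iter 3: u=1.207457  f(a)=+2.955e-04  f'(a)=-1.354e+00  a ← 31.078138 − (+2.955e-04/-1.354e+00) = 31.078356
iter 4: u=1.207448  f(a)=+3.403e-09  f'(a)=-1.354e+00  a ← 31.078356 − (+3.403e-09/-1.354e+00) = 31.078356
iter 5: u=1.207448  f(a)=-1.421e-14  f'(a)=-1.354e+00  a ← 31.078356 − (-1.421e-14/-1.354e+00) = 31.078356
converged: |Δa| < 1e-12 after 5 iterations
sag = a·(cosh(S/(2a)) − 1) = 31.078356·(cosh(1.207448) − 1) = 25.544806
T_max/T_min = cosh(S/(2a)) = 1.821948

a=31.078 sag=25.545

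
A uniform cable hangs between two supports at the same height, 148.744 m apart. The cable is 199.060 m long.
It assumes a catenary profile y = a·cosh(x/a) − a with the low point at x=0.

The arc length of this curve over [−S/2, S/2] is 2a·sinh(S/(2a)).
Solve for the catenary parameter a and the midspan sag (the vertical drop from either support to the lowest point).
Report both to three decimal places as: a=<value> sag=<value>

seed: a₀ = √(S³/(24(L−S))) = √(148.744³/(24·50.316)) = 52.203607
iter 1: u=1.424653  f(a)=+5.360e+00  f'(a)=-2.348e+00  a ← 52.203607 − (+5.360e+00/-2.348e+00) = 54.486025
iter 2: u=1.364974  f(a)=+3.716e-01  f'(a)=-2.033e+00  a ← 54.486025 − (+3.716e-01/-2.033e+00) = 54.668785
iter 3: u=1.360411  f(a)=+2.080e-03  f'(a)=-2.010e+00  a ← 54.668785 − (+2.080e-03/-2.010e+00) = 54.669819
iter 4: u=1.360385  f(a)=+6.595e-08  f'(a)=-2.010e+00  a ← 54.669819 − (+6.595e-08/-2.010e+00) = 54.669819
iter 5: u=1.360385  f(a)=+0.000e+00  f'(a)=-2.010e+00  a ← 54.669819 − (+0.000e+00/-2.010e+00) = 54.669819
converged: |Δa| < 1e-12 after 5 iterations
sag = a·(cosh(S/(2a)) − 1) = 54.669819·(cosh(1.360385) − 1) = 58.886378
T_max/T_min = cosh(S/(2a)) = 2.077128

a=54.670 sag=58.886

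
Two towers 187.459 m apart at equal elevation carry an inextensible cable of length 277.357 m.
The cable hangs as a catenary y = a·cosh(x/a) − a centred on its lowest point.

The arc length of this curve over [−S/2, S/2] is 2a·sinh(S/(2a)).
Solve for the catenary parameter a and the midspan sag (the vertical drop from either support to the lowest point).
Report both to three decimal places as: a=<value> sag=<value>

seed: a₀ = √(S³/(24(L−S))) = √(187.459³/(24·89.898)) = 55.255919
iter 1: u=1.696280  f(a)=+1.386e+01  f'(a)=-4.292e+00  a ← 55.255919 − (+1.386e+01/-4.292e+00) = 58.484487
iter 2: u=1.602639  f(a)=+1.307e+00  f'(a)=-3.517e+00  a ← 58.484487 − (+1.307e+00/-3.517e+00) = 58.856191
iter 3: u=1.592517  f(a)=+1.431e-02  f'(a)=-3.440e+00  a ← 58.856191 − (+1.431e-02/-3.440e+00) = 58.860351
iter 4: u=1.592405  f(a)=+1.757e-06  f'(a)=-3.439e+00  a ← 58.860351 − (+1.757e-06/-3.439e+00) = 58.860351
iter 5: u=1.592405  f(a)=+5.684e-14  f'(a)=-3.439e+00  a ← 58.860351 − (+5.684e-14/-3.439e+00) = 58.860351
converged: |Δa| < 1e-12 after 5 iterations
sag = a·(cosh(S/(2a)) − 1) = 58.860351·(cosh(1.592405) − 1) = 91.792453
T_max/T_min = cosh(S/(2a)) = 2.559495

a=58.860 sag=91.792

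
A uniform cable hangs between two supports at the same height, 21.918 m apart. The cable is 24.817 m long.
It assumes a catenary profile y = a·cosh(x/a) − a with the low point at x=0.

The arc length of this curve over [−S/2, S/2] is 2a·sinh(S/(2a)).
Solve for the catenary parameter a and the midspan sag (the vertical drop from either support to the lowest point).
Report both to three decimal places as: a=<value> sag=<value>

seed: a₀ = √(S³/(24(L−S))) = √(21.918³/(24·2.899)) = 12.301885
iter 1: u=0.890839  f(a)=+1.172e-01  f'(a)=-5.098e-01  a ← 12.301885 − (+1.172e-01/-5.098e-01) = 12.531841
iter 2: u=0.874492  f(a)=+3.368e-03  f'(a)=-4.809e-01  a ← 12.531841 − (+3.368e-03/-4.809e-01) = 12.538845
iter 3: u=0.874004  f(a)=+2.962e-06  f'(a)=-4.800e-01  a ← 12.538845 − (+2.962e-06/-4.800e-01) = 12.538851
iter 4: u=0.874004  f(a)=+2.299e-12  f'(a)=-4.800e-01  a ← 12.538851 − (+2.299e-12/-4.800e-01) = 12.538851
converged: |Δa| < 1e-12 after 4 iterations
sag = a·(cosh(S/(2a)) − 1) = 12.538851·(cosh(0.874004) − 1) = 5.101831
T_max/T_min = cosh(S/(2a)) = 1.406882

a=12.539 sag=5.102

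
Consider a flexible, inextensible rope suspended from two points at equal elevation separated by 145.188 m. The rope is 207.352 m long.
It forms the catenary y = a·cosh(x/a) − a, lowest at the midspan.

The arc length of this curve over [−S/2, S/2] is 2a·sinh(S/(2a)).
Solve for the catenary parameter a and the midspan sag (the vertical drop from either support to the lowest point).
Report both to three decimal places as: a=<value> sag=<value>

seed: a₀ = √(S³/(24(L−S))) = √(145.188³/(24·62.164)) = 45.291947
iter 1: u=1.602801  f(a)=+8.491e+00  f'(a)=-3.518e+00  a ← 45.291947 − (+8.491e+00/-3.518e+00) = 47.705502
iter 2: u=1.521711  f(a)=+7.260e-01  f'(a)=-2.940e+00  a ← 47.705502 − (+7.260e-01/-2.940e+00) = 47.952423
iter 3: u=1.513876  f(a)=+6.402e-03  f'(a)=-2.888e+00  a ← 47.952423 − (+6.402e-03/-2.888e+00) = 47.954639
iter 4: u=1.513806  f(a)=+5.077e-07  f'(a)=-2.888e+00  a ← 47.954639 − (+5.077e-07/-2.888e+00) = 47.954639
iter 5: u=1.513806  f(a)=-2.842e-14  f'(a)=-2.888e+00  a ← 47.954639 − (-2.842e-14/-2.888e+00) = 47.954639
converged: |Δa| < 1e-12 after 5 iterations
sag = a·(cosh(S/(2a)) − 1) = 47.954639·(cosh(1.513806) − 1) = 66.274781
T_max/T_min = cosh(S/(2a)) = 2.382031

a=47.955 sag=66.275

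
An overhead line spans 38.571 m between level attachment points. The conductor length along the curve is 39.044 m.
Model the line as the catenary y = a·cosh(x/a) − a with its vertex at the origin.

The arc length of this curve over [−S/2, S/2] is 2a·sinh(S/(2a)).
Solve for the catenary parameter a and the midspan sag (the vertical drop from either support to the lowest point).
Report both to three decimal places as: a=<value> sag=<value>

seed: a₀ = √(S³/(24(L−S))) = √(38.571³/(24·0.473)) = 71.097635
iter 1: u=0.271254  f(a)=+1.743e-03  f'(a)=-1.340e-02  a ← 71.097635 − (+1.743e-03/-1.340e-02) = 71.227687
iter 2: u=0.270758  f(a)=+4.795e-06  f'(a)=-1.333e-02  a ← 71.227687 − (+4.795e-06/-1.333e-02) = 71.228047
iter 3: u=0.270757  f(a)=+3.649e-11  f'(a)=-1.333e-02  a ← 71.228047 − (+3.649e-11/-1.333e-02) = 71.228047
iter 4: u=0.270757  f(a)=+1.421e-14  f'(a)=-1.333e-02  a ← 71.228047 − (+1.421e-14/-1.333e-02) = 71.228047
converged: |Δa| < 1e-12 after 4 iterations
sag = a·(cosh(S/(2a)) − 1) = 71.228047·(cosh(0.270757) − 1) = 2.626832
T_max/T_min = cosh(S/(2a)) = 1.036879

a=71.228 sag=2.627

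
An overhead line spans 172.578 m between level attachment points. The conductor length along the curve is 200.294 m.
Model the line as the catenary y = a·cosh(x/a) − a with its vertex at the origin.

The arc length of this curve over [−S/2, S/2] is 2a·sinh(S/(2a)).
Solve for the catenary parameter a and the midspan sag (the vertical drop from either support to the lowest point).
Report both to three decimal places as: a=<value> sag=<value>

a=89.947 sag=44.663

seed: a₀ = √(S³/(24(L−S))) = √(172.578³/(24·27.716)) = 87.903719
iter 1: u=0.981631  f(a)=+1.366e+00  f'(a)=-6.935e-01  a ← 87.903719 − (+1.366e+00/-6.935e-01) = 89.874045
iter 2: u=0.960110  f(a)=+4.729e-02  f'(a)=-6.462e-01  a ← 89.874045 − (+4.729e-02/-6.462e-01) = 89.947225
iter 3: u=0.959329  f(a)=+6.115e-05  f'(a)=-6.446e-01  a ← 89.947225 − (+6.115e-05/-6.446e-01) = 89.947320
iter 4: u=0.959328  f(a)=+1.025e-10  f'(a)=-6.446e-01  a ← 89.947320 − (+1.025e-10/-6.446e-01) = 89.947320
iter 5: u=0.959328  f(a)=+0.000e+00  f'(a)=-6.446e-01  a ← 89.947320 − (+0.000e+00/-6.446e-01) = 89.947320
converged: |Δa| < 1e-12 after 5 iterations
sag = a·(cosh(S/(2a)) − 1) = 89.947320·(cosh(0.959328) − 1) = 44.663014
T_max/T_min = cosh(S/(2a)) = 1.496546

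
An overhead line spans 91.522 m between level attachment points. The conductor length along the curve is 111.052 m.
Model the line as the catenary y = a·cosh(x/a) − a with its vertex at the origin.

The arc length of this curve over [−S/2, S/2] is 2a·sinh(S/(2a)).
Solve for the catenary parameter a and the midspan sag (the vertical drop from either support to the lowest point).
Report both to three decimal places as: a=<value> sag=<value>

a=41.677 sag=27.750

seed: a₀ = √(S³/(24(L−S))) = √(91.522³/(24·19.530)) = 40.441896
iter 1: u=1.131525  f(a)=+1.289e+00  f'(a)=-1.095e+00  a ← 40.441896 − (+1.289e+00/-1.095e+00) = 41.618817
iter 2: u=1.099527  f(a)=+5.841e-02  f'(a)=-9.981e-01  a ← 41.618817 − (+5.841e-02/-9.981e-01) = 41.677343
iter 3: u=1.097983  f(a)=+1.325e-04  f'(a)=-9.935e-01  a ← 41.677343 − (+1.325e-04/-9.935e-01) = 41.677477
iter 4: u=1.097979  f(a)=+6.858e-10  f'(a)=-9.935e-01  a ← 41.677477 − (+6.858e-10/-9.935e-01) = 41.677477
iter 5: u=1.097979  f(a)=+1.421e-14  f'(a)=-9.935e-01  a ← 41.677477 − (+1.421e-14/-9.935e-01) = 41.677477
converged: |Δa| < 1e-12 after 5 iterations
sag = a·(cosh(S/(2a)) − 1) = 41.677477·(cosh(1.097979) − 1) = 27.749814
T_max/T_min = cosh(S/(2a)) = 1.665823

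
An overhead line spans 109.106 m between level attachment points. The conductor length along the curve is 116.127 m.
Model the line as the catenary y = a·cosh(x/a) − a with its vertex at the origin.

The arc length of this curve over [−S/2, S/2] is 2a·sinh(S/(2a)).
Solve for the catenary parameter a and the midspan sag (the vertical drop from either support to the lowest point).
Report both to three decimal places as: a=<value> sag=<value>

a=88.630 sag=17.326

seed: a₀ = √(S³/(24(L−S))) = √(109.106³/(24·7.021)) = 87.794608
iter 1: u=0.621371  f(a)=+1.368e-01  f'(a)=-1.662e-01  a ← 87.794608 − (+1.368e-01/-1.662e-01) = 88.617662
iter 2: u=0.615600  f(a)=+1.947e-03  f'(a)=-1.615e-01  a ← 88.617662 − (+1.947e-03/-1.615e-01) = 88.629720
iter 3: u=0.615516  f(a)=+4.074e-07  f'(a)=-1.614e-01  a ← 88.629720 − (+4.074e-07/-1.614e-01) = 88.629723
iter 4: u=0.615516  f(a)=+1.421e-14  f'(a)=-1.614e-01  a ← 88.629723 − (+1.421e-14/-1.614e-01) = 88.629723
converged: |Δa| < 1e-12 after 4 iterations
sag = a·(cosh(S/(2a)) − 1) = 88.629723·(cosh(0.615516) − 1) = 17.325918
T_max/T_min = cosh(S/(2a)) = 1.195487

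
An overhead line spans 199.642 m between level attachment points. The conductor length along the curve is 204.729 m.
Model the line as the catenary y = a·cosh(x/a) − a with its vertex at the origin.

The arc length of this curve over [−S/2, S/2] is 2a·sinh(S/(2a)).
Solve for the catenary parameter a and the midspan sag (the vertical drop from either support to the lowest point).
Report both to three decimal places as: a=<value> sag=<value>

seed: a₀ = √(S³/(24(L−S))) = √(199.642³/(24·5.087)) = 255.294453
iter 1: u=0.391003  f(a)=+3.903e-02  f'(a)=-4.046e-02  a ← 255.294453 − (+3.903e-02/-4.046e-02) = 256.258945
iter 2: u=0.389532  f(a)=+2.223e-04  f'(a)=-4.000e-02  a ← 256.258945 − (+2.223e-04/-4.000e-02) = 256.264501
iter 3: u=0.389523  f(a)=+7.302e-09  f'(a)=-4.000e-02  a ← 256.264501 − (+7.302e-09/-4.000e-02) = 256.264501
iter 4: u=0.389523  f(a)=+0.000e+00  f'(a)=-4.000e-02  a ← 256.264501 − (+0.000e+00/-4.000e-02) = 256.264501
converged: |Δa| < 1e-12 after 4 iterations
sag = a·(cosh(S/(2a)) − 1) = 256.264501·(cosh(0.389523) − 1) = 19.688367
T_max/T_min = cosh(S/(2a)) = 1.076828

a=256.265 sag=19.688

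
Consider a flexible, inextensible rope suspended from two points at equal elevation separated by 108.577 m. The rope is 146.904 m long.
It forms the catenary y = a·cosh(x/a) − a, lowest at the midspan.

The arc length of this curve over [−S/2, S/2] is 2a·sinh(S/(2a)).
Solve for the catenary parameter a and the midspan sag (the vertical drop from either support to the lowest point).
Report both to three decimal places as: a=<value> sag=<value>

a=39.137 sag=44.091

seed: a₀ = √(S³/(24(L−S))) = √(108.577³/(24·38.327)) = 37.303426
iter 1: u=1.455322  f(a)=+4.270e+00  f'(a)=-2.524e+00  a ← 37.303426 − (+4.270e+00/-2.524e+00) = 38.994789
iter 2: u=1.392199  f(a)=+3.076e-01  f'(a)=-2.173e+00  a ← 38.994789 − (+3.076e-01/-2.173e+00) = 39.136347
iter 3: u=1.387163  f(a)=+1.870e-03  f'(a)=-2.146e+00  a ← 39.136347 − (+1.870e-03/-2.146e+00) = 39.137218
iter 4: u=1.387132  f(a)=+7.003e-08  f'(a)=-2.146e+00  a ← 39.137218 − (+7.003e-08/-2.146e+00) = 39.137218
iter 5: u=1.387132  f(a)=+0.000e+00  f'(a)=-2.146e+00  a ← 39.137218 − (+0.000e+00/-2.146e+00) = 39.137218
converged: |Δa| < 1e-12 after 5 iterations
sag = a·(cosh(S/(2a)) − 1) = 39.137218·(cosh(1.387132) − 1) = 44.090891
T_max/T_min = cosh(S/(2a)) = 2.126572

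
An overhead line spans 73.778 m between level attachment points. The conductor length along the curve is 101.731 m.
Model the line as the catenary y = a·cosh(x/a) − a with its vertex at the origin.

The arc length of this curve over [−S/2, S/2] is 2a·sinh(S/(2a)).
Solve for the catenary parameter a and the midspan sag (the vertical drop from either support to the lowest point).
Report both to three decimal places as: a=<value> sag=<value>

seed: a₀ = √(S³/(24(L−S))) = √(73.778³/(24·27.953)) = 24.466423
iter 1: u=1.507740  f(a)=+3.355e+00  f'(a)=-2.848e+00  a ← 24.466423 − (+3.355e+00/-2.848e+00) = 25.644173
iter 2: u=1.438494  f(a)=+2.574e-01  f'(a)=-2.427e+00  a ← 25.644173 − (+2.574e-01/-2.427e+00) = 25.750268
iter 3: u=1.432568  f(a)=+1.795e-03  f'(a)=-2.393e+00  a ← 25.750268 − (+1.795e-03/-2.393e+00) = 25.751018
iter 4: u=1.432526  f(a)=+8.856e-08  f'(a)=-2.393e+00  a ← 25.751018 − (+8.856e-08/-2.393e+00) = 25.751018
iter 5: u=1.432526  f(a)=+1.421e-14  f'(a)=-2.393e+00  a ← 25.751018 − (+1.421e-14/-2.393e+00) = 25.751018
converged: |Δa| < 1e-12 after 5 iterations
sag = a·(cosh(S/(2a)) − 1) = 25.751018·(cosh(1.432526) − 1) = 31.261384
T_max/T_min = cosh(S/(2a)) = 2.213986

a=25.751 sag=31.261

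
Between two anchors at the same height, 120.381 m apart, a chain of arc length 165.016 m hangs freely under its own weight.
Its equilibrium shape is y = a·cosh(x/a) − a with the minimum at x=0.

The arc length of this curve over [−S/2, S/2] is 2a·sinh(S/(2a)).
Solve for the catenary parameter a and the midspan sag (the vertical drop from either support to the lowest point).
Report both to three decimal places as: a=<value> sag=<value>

a=42.431 sag=50.348

seed: a₀ = √(S³/(24(L−S))) = √(120.381³/(24·44.635)) = 40.354645
iter 1: u=1.491538  f(a)=+5.236e+00  f'(a)=-2.745e+00  a ← 40.354645 − (+5.236e+00/-2.745e+00) = 42.262179
iter 2: u=1.424217  f(a)=+3.942e-01  f'(a)=-2.346e+00  a ← 42.262179 − (+3.942e-01/-2.346e+00) = 42.430197
iter 3: u=1.418577  f(a)=+2.635e-03  f'(a)=-2.315e+00  a ← 42.430197 − (+2.635e-03/-2.315e+00) = 42.431336
iter 4: u=1.418539  f(a)=+1.196e-07  f'(a)=-2.314e+00  a ← 42.431336 − (+1.196e-07/-2.314e+00) = 42.431336
iter 5: u=1.418539  f(a)=-2.842e-14  f'(a)=-2.314e+00  a ← 42.431336 − (-2.842e-14/-2.314e+00) = 42.431336
converged: |Δa| < 1e-12 after 5 iterations
sag = a·(cosh(S/(2a)) − 1) = 42.431336·(cosh(1.418539) − 1) = 50.347909
T_max/T_min = cosh(S/(2a)) = 2.186574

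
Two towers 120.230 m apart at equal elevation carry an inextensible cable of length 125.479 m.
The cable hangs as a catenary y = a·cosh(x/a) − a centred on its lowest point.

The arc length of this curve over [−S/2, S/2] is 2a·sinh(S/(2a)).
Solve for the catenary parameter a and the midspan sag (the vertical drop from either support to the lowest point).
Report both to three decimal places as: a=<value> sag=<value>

a=118.218 sag=15.617

seed: a₀ = √(S³/(24(L−S))) = √(120.230³/(24·5.249)) = 117.456042
iter 1: u=0.511808  f(a)=+6.918e-02  f'(a)=-9.174e-02  a ← 117.456042 − (+6.918e-02/-9.174e-02) = 118.210103
iter 2: u=0.508544  f(a)=+6.719e-04  f'(a)=-8.997e-02  a ← 118.210103 − (+6.719e-04/-8.997e-02) = 118.217571
iter 3: u=0.508512  f(a)=+6.475e-08  f'(a)=-8.995e-02  a ← 118.217571 − (+6.475e-08/-8.995e-02) = 118.217572
iter 4: u=0.508512  f(a)=+2.842e-14  f'(a)=-8.995e-02  a ← 118.217572 − (+2.842e-14/-8.995e-02) = 118.217572
converged: |Δa| < 1e-12 after 4 iterations
sag = a·(cosh(S/(2a)) − 1) = 118.217572·(cosh(0.508512) − 1) = 15.616800
T_max/T_min = cosh(S/(2a)) = 1.132102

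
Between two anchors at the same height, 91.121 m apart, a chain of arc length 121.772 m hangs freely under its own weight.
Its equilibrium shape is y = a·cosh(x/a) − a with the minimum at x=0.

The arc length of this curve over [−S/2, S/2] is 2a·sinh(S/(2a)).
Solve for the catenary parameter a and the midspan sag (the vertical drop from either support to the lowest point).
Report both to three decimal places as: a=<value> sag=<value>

a=33.577 sag=35.954

seed: a₀ = √(S³/(24(L−S))) = √(91.121³/(24·30.651)) = 32.070060
iter 1: u=1.420655  f(a)=+3.246e+00  f'(a)=-2.326e+00  a ← 32.070060 − (+3.246e+00/-2.326e+00) = 33.465475
iter 2: u=1.361418  f(a)=+2.239e-01  f'(a)=-2.015e+00  a ← 33.465475 − (+2.239e-01/-2.015e+00) = 33.576559
iter 3: u=1.356914  f(a)=+1.239e-03  f'(a)=-1.993e+00  a ← 33.576559 − (+1.239e-03/-1.993e+00) = 33.577181
iter 4: u=1.356889  f(a)=+3.845e-08  f'(a)=-1.993e+00  a ← 33.577181 − (+3.845e-08/-1.993e+00) = 33.577181
iter 5: u=1.356889  f(a)=+0.000e+00  f'(a)=-1.993e+00  a ← 33.577181 − (+0.000e+00/-1.993e+00) = 33.577181
converged: |Δa| < 1e-12 after 5 iterations
sag = a·(cosh(S/(2a)) − 1) = 33.577181·(cosh(1.356889) − 1) = 35.953618
T_max/T_min = cosh(S/(2a)) = 2.070775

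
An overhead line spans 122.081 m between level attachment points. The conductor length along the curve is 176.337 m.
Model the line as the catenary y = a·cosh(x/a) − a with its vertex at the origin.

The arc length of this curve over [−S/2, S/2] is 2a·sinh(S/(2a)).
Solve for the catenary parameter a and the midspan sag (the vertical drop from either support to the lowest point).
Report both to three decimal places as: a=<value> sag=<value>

a=39.655 sag=57.021

seed: a₀ = √(S³/(24(L−S))) = √(122.081³/(24·54.256)) = 37.380285
iter 1: u=1.632960  f(a)=+7.711e+00  f'(a)=-3.754e+00  a ← 37.380285 − (+7.711e+00/-3.754e+00) = 39.433979
iter 2: u=1.547916  f(a)=+6.810e-01  f'(a)=-3.118e+00  a ← 39.433979 − (+6.810e-01/-3.118e+00) = 39.652402
iter 3: u=1.539390  f(a)=+6.450e-03  f'(a)=-3.059e+00  a ← 39.652402 − (+6.450e-03/-3.059e+00) = 39.654510
iter 4: u=1.539308  f(a)=+5.907e-07  f'(a)=-3.059e+00  a ← 39.654510 − (+5.907e-07/-3.059e+00) = 39.654510
iter 5: u=1.539308  f(a)=+2.842e-14  f'(a)=-3.059e+00  a ← 39.654510 − (+2.842e-14/-3.059e+00) = 39.654510
converged: |Δa| < 1e-12 after 5 iterations
sag = a·(cosh(S/(2a)) − 1) = 39.654510·(cosh(1.539308) − 1) = 57.021053
T_max/T_min = cosh(S/(2a)) = 2.437946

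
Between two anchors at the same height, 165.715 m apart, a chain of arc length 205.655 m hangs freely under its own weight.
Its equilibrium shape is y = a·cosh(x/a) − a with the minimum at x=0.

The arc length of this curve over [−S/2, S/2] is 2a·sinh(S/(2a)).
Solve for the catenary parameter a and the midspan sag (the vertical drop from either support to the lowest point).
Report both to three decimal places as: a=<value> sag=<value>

seed: a₀ = √(S³/(24(L−S))) = √(165.715³/(24·39.940)) = 68.902199
iter 1: u=1.202538  f(a)=+2.989e+00  f'(a)=-1.336e+00  a ← 68.902199 − (+2.989e+00/-1.336e+00) = 71.139928
iter 2: u=1.164712  f(a)=+1.518e-01  f'(a)=-1.203e+00  a ← 71.139928 − (+1.518e-01/-1.203e+00) = 71.266082
iter 3: u=1.162650  f(a)=+4.378e-04  f'(a)=-1.196e+00  a ← 71.266082 − (+4.378e-04/-1.196e+00) = 71.266448
iter 4: u=1.162644  f(a)=+3.665e-09  f'(a)=-1.196e+00  a ← 71.266448 − (+3.665e-09/-1.196e+00) = 71.266448
iter 5: u=1.162644  f(a)=-2.842e-14  f'(a)=-1.196e+00  a ← 71.266448 − (-2.842e-14/-1.196e+00) = 71.266448
converged: |Δa| < 1e-12 after 5 iterations
sag = a·(cosh(S/(2a)) − 1) = 71.266448·(cosh(1.162644) − 1) = 53.843109
T_max/T_min = cosh(S/(2a)) = 1.755518

a=71.266 sag=53.843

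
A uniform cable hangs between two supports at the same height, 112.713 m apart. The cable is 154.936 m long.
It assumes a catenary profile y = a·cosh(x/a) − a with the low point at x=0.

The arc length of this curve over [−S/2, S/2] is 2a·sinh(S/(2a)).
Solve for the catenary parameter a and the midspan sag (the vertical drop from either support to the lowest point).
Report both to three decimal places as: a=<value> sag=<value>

seed: a₀ = √(S³/(24(L−S))) = √(112.713³/(24·42.223)) = 37.590738
iter 1: u=1.499212  f(a)=+5.007e+00  f'(a)=-2.794e+00  a ← 37.590738 − (+5.007e+00/-2.794e+00) = 39.383067
iter 2: u=1.430983  f(a)=+3.804e-01  f'(a)=-2.384e+00  a ← 39.383067 − (+3.804e-01/-2.384e+00) = 39.542631
iter 3: u=1.425209  f(a)=+2.594e-03  f'(a)=-2.351e+00  a ← 39.542631 − (+2.594e-03/-2.351e+00) = 39.543734
iter 4: u=1.425169  f(a)=+1.225e-07  f'(a)=-2.351e+00  a ← 39.543734 − (+1.225e-07/-2.351e+00) = 39.543734
iter 5: u=1.425169  f(a)=-2.842e-14  f'(a)=-2.351e+00  a ← 39.543734 − (-2.842e-14/-2.351e+00) = 39.543734
converged: |Δa| < 1e-12 after 5 iterations
sag = a·(cosh(S/(2a)) − 1) = 39.543734·(cosh(1.425169) − 1) = 47.433262
T_max/T_min = cosh(S/(2a)) = 2.199514

a=39.544 sag=47.433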